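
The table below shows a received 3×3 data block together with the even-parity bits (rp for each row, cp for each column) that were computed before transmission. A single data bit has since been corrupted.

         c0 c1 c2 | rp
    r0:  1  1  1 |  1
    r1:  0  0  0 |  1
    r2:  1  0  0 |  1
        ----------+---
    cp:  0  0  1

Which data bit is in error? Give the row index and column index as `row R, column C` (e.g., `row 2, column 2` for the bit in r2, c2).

row 1, column 1

Recompute each row's even parity and compare to rp:
  r0: data parity 1, sent rp 1 → ok
  r1: data parity 0, sent rp 1 → mismatch
  r2: data parity 1, sent rp 1 → ok
Recompute each column's even parity and compare to cp:
  c0: data parity 0, sent cp 0 → ok
  c1: data parity 1, sent cp 0 → mismatch
  c2: data parity 1, sent cp 1 → ok
Exactly one row (r1) and one column (c1) fail → the flipped bit is at their intersection.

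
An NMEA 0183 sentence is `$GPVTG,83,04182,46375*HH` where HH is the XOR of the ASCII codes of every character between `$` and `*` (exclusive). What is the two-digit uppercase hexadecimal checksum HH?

XOR the ASCII codes of the payload characters:
  'G' = 0x47 → acc = 0x47
  'P' = 0x50 → acc = 0x17
  'V' = 0x56 → acc = 0x41
  'T' = 0x54 → acc = 0x15
  'G' = 0x47 → acc = 0x52
  ',' = 0x2C → acc = 0x7E
  '8' = 0x38 → acc = 0x46
  '3' = 0x33 → acc = 0x75
  ',' = 0x2C → acc = 0x59
  '0' = 0x30 → acc = 0x69
  '4' = 0x34 → acc = 0x5D
  '1' = 0x31 → acc = 0x6C
  '8' = 0x38 → acc = 0x54
  '2' = 0x32 → acc = 0x66
  ',' = 0x2C → acc = 0x4A
  '4' = 0x34 → acc = 0x7E
  '6' = 0x36 → acc = 0x48
  '3' = 0x33 → acc = 0x7B
  '7' = 0x37 → acc = 0x4C
  '5' = 0x35 → acc = 0x79
Checksum = 0x79.

79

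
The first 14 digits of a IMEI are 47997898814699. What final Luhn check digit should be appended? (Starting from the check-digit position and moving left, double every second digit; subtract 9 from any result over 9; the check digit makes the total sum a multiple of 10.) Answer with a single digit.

8

Partial digits right→left: 9 9 6 4 1 8 8 9 8 7 9 9 7 4
Double every second digit counting from the check-digit position (so the 1st, 3rd, 5th, ... of the partial from the right).
  doubled (with −9 where >9): 9 3 2 7 7 9 5 → sum 42
  kept as-is: 9 4 8 9 7 9 4 → sum 50
Total = 42 + 50 = 92.
Check digit = (10 − (92 mod 10)) mod 10 = 8.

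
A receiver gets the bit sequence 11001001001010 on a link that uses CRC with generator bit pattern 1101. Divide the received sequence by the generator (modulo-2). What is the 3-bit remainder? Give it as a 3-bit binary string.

Modulo-2 division of 11001001001010 by 1101:
  pos 0: 1100 XOR 1101 = 0001
  pos 3: 1100 XOR 1101 = 0001
  pos 6: 1100 XOR 1101 = 0001
  pos 9: 1101 XOR 1101 = 0000
Remainder = 000 (zero — the frame passes the CRC check).

000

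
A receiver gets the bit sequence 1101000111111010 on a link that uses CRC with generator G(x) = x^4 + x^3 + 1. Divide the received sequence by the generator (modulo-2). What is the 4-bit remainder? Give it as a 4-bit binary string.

Modulo-2 division of 1101000111111010 by 11001:
  pos 0: 11010 XOR 11001 = 00011
  pos 3: 11001 XOR 11001 = 00000
  pos 8: 11111 XOR 11001 = 00110
  pos 10: 11001 XOR 11001 = 00000
Remainder = 0000 (zero — the frame passes the CRC check).

0000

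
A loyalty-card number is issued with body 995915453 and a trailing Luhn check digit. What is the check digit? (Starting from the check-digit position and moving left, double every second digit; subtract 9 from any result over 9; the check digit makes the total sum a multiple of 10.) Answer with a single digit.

Partial digits right→left: 3 5 4 5 1 9 5 9 9
Double every second digit counting from the check-digit position (so the 1st, 3rd, 5th, ... of the partial from the right).
  doubled (with −9 where >9): 6 8 2 1 9 → sum 26
  kept as-is: 5 5 9 9 → sum 28
Total = 26 + 28 = 54.
Check digit = (10 − (54 mod 10)) mod 10 = 6.

6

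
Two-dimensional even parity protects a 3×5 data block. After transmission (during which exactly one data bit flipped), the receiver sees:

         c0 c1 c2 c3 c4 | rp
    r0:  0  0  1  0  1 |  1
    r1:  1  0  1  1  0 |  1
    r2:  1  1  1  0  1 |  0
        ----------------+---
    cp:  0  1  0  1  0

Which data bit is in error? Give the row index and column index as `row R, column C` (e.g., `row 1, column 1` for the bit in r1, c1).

row 0, column 2

Recompute each row's even parity and compare to rp:
  r0: data parity 0, sent rp 1 → mismatch
  r1: data parity 1, sent rp 1 → ok
  r2: data parity 0, sent rp 0 → ok
Recompute each column's even parity and compare to cp:
  c0: data parity 0, sent cp 0 → ok
  c1: data parity 1, sent cp 1 → ok
  c2: data parity 1, sent cp 0 → mismatch
  c3: data parity 1, sent cp 1 → ok
  c4: data parity 0, sent cp 0 → ok
Exactly one row (r0) and one column (c2) fail → the flipped bit is at their intersection.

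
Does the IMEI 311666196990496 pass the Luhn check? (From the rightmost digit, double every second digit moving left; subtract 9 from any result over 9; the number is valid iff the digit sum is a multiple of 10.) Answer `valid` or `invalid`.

From the right, keep odd positions and double even positions (subtract 9 from any doubled value over 9):
  doubled (positions 2,4,...): 9 0 9 9 3 3 2 → sum 35
  kept (positions 1,3,...): 6 4 9 6 1 6 1 3 → sum 36
Total = 71.
71 mod 10 = 1, so the number is invalid.

invalid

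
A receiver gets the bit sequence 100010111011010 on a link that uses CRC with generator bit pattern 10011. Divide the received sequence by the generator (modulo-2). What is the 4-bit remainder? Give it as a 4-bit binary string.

Modulo-2 division of 100010111011010 by 10011:
  pos 0: 10001 XOR 10011 = 00010
  pos 3: 10011 XOR 10011 = 00000
  pos 8: 10110 XOR 10011 = 00101
  pos 10: 10110 XOR 10011 = 00101
Remainder = 0101 (nonzero — an error is detected).

0101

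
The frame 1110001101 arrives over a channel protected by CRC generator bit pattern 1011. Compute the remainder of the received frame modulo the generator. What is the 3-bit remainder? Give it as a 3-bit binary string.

Modulo-2 division of 1110001101 by 1011:
  pos 0: 1110 XOR 1011 = 0101
  pos 1: 1010 XOR 1011 = 0001
  pos 4: 1011 XOR 1011 = 0000
Remainder = 001 (nonzero — an error is detected).

001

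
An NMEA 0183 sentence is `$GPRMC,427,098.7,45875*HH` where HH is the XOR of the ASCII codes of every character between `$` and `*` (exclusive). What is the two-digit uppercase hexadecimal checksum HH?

45

XOR the ASCII codes of the payload characters:
  'G' = 0x47 → acc = 0x47
  'P' = 0x50 → acc = 0x17
  'R' = 0x52 → acc = 0x45
  'M' = 0x4D → acc = 0x08
  'C' = 0x43 → acc = 0x4B
  ',' = 0x2C → acc = 0x67
  '4' = 0x34 → acc = 0x53
  '2' = 0x32 → acc = 0x61
  '7' = 0x37 → acc = 0x56
  ',' = 0x2C → acc = 0x7A
  '0' = 0x30 → acc = 0x4A
  '9' = 0x39 → acc = 0x73
  '8' = 0x38 → acc = 0x4B
  '.' = 0x2E → acc = 0x65
  '7' = 0x37 → acc = 0x52
  ',' = 0x2C → acc = 0x7E
  '4' = 0x34 → acc = 0x4A
  '5' = 0x35 → acc = 0x7F
  '8' = 0x38 → acc = 0x47
  '7' = 0x37 → acc = 0x70
  '5' = 0x35 → acc = 0x45
Checksum = 0x45.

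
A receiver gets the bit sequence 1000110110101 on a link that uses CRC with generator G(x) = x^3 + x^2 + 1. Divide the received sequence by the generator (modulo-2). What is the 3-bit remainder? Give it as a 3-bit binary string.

001

Modulo-2 division of 1000110110101 by 1101:
  pos 0: 1000 XOR 1101 = 0101
  pos 1: 1011 XOR 1101 = 0110
  pos 2: 1101 XOR 1101 = 0000
  pos 7: 1101 XOR 1101 = 0000
Remainder = 001 (nonzero — an error is detected).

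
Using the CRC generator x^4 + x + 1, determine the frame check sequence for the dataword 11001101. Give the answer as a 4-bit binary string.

1101

Append 4 zeros: 110011010000. Divide by 10011 (XOR where the leading bit is 1):
  pos 0: 11001 XOR 10011 = 01010
  pos 1: 10101 XOR 10011 = 00110
  pos 3: 11001 XOR 10011 = 01010
  pos 4: 10100 XOR 10011 = 00111
  pos 6: 11100 XOR 10011 = 01111
  pos 7: 11110 XOR 10011 = 01101
Remainder (last 4 bits) = 1101. This is the CRC / FCS.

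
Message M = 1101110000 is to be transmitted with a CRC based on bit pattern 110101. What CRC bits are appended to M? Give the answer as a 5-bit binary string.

00111

Append 5 zeros: 110111000000000. Divide by 110101 (XOR where the leading bit is 1):
  pos 0: 110111 XOR 110101 = 000010
  pos 4: 100000 XOR 110101 = 010101
  pos 5: 101010 XOR 110101 = 011111
  pos 6: 111110 XOR 110101 = 001011
  pos 8: 101100 XOR 110101 = 011001
  pos 9: 110010 XOR 110101 = 000111
Remainder (last 5 bits) = 00111. This is the CRC / FCS.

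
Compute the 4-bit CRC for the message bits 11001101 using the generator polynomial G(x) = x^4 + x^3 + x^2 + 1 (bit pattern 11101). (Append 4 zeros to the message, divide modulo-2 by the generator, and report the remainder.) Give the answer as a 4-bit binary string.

0111

Append 4 zeros: 110011010000. Divide by 11101 (XOR where the leading bit is 1):
  pos 0: 11001 XOR 11101 = 00100
  pos 2: 10010 XOR 11101 = 01111
  pos 3: 11111 XOR 11101 = 00010
  pos 6: 10000 XOR 11101 = 01101
  pos 7: 11010 XOR 11101 = 00111
Remainder (last 4 bits) = 0111. This is the CRC / FCS.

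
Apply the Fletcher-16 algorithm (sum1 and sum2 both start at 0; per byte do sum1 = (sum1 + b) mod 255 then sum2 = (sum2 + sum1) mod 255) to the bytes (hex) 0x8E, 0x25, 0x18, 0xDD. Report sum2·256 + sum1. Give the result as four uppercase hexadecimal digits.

B7A9

Running sums (mod 255):
  after byte 0 (0x8E): sum1=142, sum2=142
  after byte 1 (0x25): sum1=179, sum2=66
  after byte 2 (0x18): sum1=203, sum2=14
  after byte 3 (0xDD): sum1=169, sum2=183
Checksum = sum2·256 + sum1 = 183·256 + 169 = 47017 = 0xB7A9.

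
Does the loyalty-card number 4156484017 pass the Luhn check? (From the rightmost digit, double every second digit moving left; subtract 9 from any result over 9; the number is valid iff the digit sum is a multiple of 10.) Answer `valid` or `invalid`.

invalid

From the right, keep odd positions and double even positions (subtract 9 from any doubled value over 9):
  doubled (positions 2,4,...): 2 8 8 1 8 → sum 27
  kept (positions 1,3,...): 7 0 8 6 1 → sum 22
Total = 49.
49 mod 10 = 9, so the number is invalid.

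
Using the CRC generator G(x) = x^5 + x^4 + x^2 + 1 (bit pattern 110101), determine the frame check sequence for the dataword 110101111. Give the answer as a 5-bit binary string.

00001

Append 5 zeros: 11010111100000. Divide by 110101 (XOR where the leading bit is 1):
  pos 0: 110101 XOR 110101 = 000000
  pos 6: 111000 XOR 110101 = 001101
  pos 8: 110100 XOR 110101 = 000001
Remainder (last 5 bits) = 00001. This is the CRC / FCS.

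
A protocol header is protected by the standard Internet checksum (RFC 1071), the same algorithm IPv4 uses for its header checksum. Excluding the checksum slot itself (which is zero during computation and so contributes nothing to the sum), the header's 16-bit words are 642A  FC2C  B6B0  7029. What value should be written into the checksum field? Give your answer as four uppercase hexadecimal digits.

78CE

One's-complement addition (fold any carry out of bit 15 back into bit 0):
  0x642A + 0xFC2C = 0x16056 → wrap carry → 0x6057
  0x6057 + 0xB6B0 = 0x11707 → wrap carry → 0x1708
  0x1708 + 0x7029 = 0x08731
One's-complement sum = 0x8731.
Checksum = ~0x8731 & 0xFFFF = 0x78CE.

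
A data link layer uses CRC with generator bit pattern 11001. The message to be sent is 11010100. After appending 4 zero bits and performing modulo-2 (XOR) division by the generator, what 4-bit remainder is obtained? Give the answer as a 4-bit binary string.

Append 4 zeros: 110101000000. Divide by 11001 (XOR where the leading bit is 1):
  pos 0: 11010 XOR 11001 = 00011
  pos 3: 11100 XOR 11001 = 00101
  pos 5: 10100 XOR 11001 = 01101
  pos 6: 11010 XOR 11001 = 00011
Remainder (last 4 bits) = 0110. This is the CRC / FCS.

0110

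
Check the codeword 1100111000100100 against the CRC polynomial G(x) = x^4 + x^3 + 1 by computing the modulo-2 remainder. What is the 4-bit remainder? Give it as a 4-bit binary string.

Modulo-2 division of 1100111000100100 by 11001:
  pos 0: 11001 XOR 11001 = 00000
  pos 5: 11000 XOR 11001 = 00001
  pos 9: 11001 XOR 11001 = 00000
Remainder = 0000 (zero — the frame passes the CRC check).

0000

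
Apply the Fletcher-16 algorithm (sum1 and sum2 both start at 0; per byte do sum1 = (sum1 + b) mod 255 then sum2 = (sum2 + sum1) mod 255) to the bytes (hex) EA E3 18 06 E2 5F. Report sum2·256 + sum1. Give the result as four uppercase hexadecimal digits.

Running sums (mod 255):
  after byte 0 (EA): sum1=234, sum2=234
  after byte 1 (E3): sum1=206, sum2=185
  after byte 2 (18): sum1=230, sum2=160
  after byte 3 (06): sum1=236, sum2=141
  after byte 4 (E2): sum1=207, sum2=93
  after byte 5 (5F): sum1=47, sum2=140
Checksum = sum2·256 + sum1 = 140·256 + 47 = 35887 = 0x8C2F.

8C2F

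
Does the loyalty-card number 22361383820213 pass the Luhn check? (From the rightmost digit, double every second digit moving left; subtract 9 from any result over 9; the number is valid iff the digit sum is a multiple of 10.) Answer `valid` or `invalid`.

From the right, keep odd positions and double even positions (subtract 9 from any doubled value over 9):
  doubled (positions 2,4,...): 2 0 7 7 2 6 4 → sum 28
  kept (positions 1,3,...): 3 2 2 3 3 6 2 → sum 21
Total = 49.
49 mod 10 = 9, so the number is invalid.

invalid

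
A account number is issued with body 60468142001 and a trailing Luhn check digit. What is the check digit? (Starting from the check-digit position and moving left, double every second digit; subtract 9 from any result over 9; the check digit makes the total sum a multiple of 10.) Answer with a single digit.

Partial digits right→left: 1 0 0 2 4 1 8 6 4 0 6
Double every second digit counting from the check-digit position (so the 1st, 3rd, 5th, ... of the partial from the right).
  doubled (with −9 where >9): 2 0 8 7 8 3 → sum 28
  kept as-is: 0 2 1 6 0 → sum 9
Total = 28 + 9 = 37.
Check digit = (10 − (37 mod 10)) mod 10 = 3.

3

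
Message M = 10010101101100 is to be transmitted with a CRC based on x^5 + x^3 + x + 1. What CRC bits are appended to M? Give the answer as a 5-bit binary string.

Append 5 zeros: 1001010110110000000. Divide by 101011 (XOR where the leading bit is 1):
  pos 0: 100101 XOR 101011 = 001110
  pos 2: 111001 XOR 101011 = 010010
  pos 3: 100101 XOR 101011 = 001110
  pos 5: 111001 XOR 101011 = 010010
  pos 6: 100101 XOR 101011 = 001110
  pos 8: 111000 XOR 101011 = 010011
  pos 9: 100110 XOR 101011 = 001101
  pos 11: 110100 XOR 101011 = 011111
  pos 12: 111110 XOR 101011 = 010101
  pos 13: 101010 XOR 101011 = 000001
Remainder (last 5 bits) = 00001. This is the CRC / FCS.

00001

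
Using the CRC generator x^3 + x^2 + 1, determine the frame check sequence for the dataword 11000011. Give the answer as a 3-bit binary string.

Append 3 zeros: 11000011000. Divide by 1101 (XOR where the leading bit is 1):
  pos 0: 1100 XOR 1101 = 0001
  pos 3: 1001 XOR 1101 = 0100
  pos 4: 1001 XOR 1101 = 0100
  pos 5: 1000 XOR 1101 = 0101
  pos 6: 1010 XOR 1101 = 0111
  pos 7: 1110 XOR 1101 = 0011
Remainder (last 3 bits) = 011. This is the CRC / FCS.

011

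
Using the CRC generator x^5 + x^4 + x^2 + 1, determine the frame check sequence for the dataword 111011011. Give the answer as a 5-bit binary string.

11010

Append 5 zeros: 11101101100000. Divide by 110101 (XOR where the leading bit is 1):
  pos 0: 111011 XOR 110101 = 001110
  pos 2: 111001 XOR 110101 = 001100
  pos 4: 110010 XOR 110101 = 000111
  pos 7: 111000 XOR 110101 = 001101
Remainder (last 5 bits) = 11010. This is the CRC / FCS.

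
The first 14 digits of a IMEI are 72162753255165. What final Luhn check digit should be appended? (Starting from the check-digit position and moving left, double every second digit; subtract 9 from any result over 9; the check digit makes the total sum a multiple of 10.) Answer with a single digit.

Partial digits right→left: 5 6 1 5 5 2 3 5 7 2 6 1 2 7
Double every second digit counting from the check-digit position (so the 1st, 3rd, 5th, ... of the partial from the right).
  doubled (with −9 where >9): 1 2 1 6 5 3 4 → sum 22
  kept as-is: 6 5 2 5 2 1 7 → sum 28
Total = 22 + 28 = 50.
Check digit = (10 − (50 mod 10)) mod 10 = 0.

0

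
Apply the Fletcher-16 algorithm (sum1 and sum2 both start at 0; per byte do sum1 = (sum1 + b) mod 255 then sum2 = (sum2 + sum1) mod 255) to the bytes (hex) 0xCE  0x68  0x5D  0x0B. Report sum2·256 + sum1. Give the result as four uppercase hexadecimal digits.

3A9F

Running sums (mod 255):
  after byte 0 (0xCE): sum1=206, sum2=206
  after byte 1 (0x68): sum1=55, sum2=6
  after byte 2 (0x5D): sum1=148, sum2=154
  after byte 3 (0x0B): sum1=159, sum2=58
Checksum = sum2·256 + sum1 = 58·256 + 159 = 15007 = 0x3A9F.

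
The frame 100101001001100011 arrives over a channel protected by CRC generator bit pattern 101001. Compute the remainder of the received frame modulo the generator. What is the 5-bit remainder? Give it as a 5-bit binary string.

Modulo-2 division of 100101001001100011 by 101001:
  pos 0: 100101 XOR 101001 = 001100
  pos 2: 110000 XOR 101001 = 011001
  pos 3: 110011 XOR 101001 = 011010
  pos 4: 110100 XOR 101001 = 011101
  pos 5: 111010 XOR 101001 = 010011
  pos 6: 100111 XOR 101001 = 001110
  pos 8: 111010 XOR 101001 = 010011
  pos 9: 100110 XOR 101001 = 001111
  pos 11: 111101 XOR 101001 = 010100
  pos 12: 101001 XOR 101001 = 000000
Remainder = 00000 (zero — the frame passes the CRC check).

00000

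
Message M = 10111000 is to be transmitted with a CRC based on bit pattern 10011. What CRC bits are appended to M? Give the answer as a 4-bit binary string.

1010

Append 4 zeros: 101110000000. Divide by 10011 (XOR where the leading bit is 1):
  pos 0: 10111 XOR 10011 = 00100
  pos 2: 10000 XOR 10011 = 00011
  pos 5: 11000 XOR 10011 = 01011
  pos 6: 10110 XOR 10011 = 00101
Remainder (last 4 bits) = 1010. This is the CRC / FCS.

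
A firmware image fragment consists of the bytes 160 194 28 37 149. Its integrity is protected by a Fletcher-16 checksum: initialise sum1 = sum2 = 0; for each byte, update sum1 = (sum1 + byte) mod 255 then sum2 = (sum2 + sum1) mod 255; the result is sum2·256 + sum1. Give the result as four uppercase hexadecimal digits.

623A

Running sums (mod 255):
  after byte 0 (160): sum1=160, sum2=160
  after byte 1 (194): sum1=99, sum2=4
  after byte 2 (28): sum1=127, sum2=131
  after byte 3 (37): sum1=164, sum2=40
  after byte 4 (149): sum1=58, sum2=98
Checksum = sum2·256 + sum1 = 98·256 + 58 = 25146 = 0x623A.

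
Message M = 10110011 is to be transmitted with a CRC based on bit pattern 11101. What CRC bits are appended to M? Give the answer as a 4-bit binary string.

0001

Append 4 zeros: 101100110000. Divide by 11101 (XOR where the leading bit is 1):
  pos 0: 10110 XOR 11101 = 01011
  pos 1: 10110 XOR 11101 = 01011
  pos 2: 10111 XOR 11101 = 01010
  pos 3: 10101 XOR 11101 = 01000
  pos 4: 10000 XOR 11101 = 01101
  pos 5: 11010 XOR 11101 = 00111
  pos 7: 11100 XOR 11101 = 00001
Remainder (last 4 bits) = 0001. This is the CRC / FCS.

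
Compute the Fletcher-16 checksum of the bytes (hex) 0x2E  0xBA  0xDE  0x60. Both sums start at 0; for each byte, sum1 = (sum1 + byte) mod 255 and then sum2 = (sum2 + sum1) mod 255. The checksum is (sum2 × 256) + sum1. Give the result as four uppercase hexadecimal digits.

0728

Running sums (mod 255):
  after byte 0 (0x2E): sum1=46, sum2=46
  after byte 1 (0xBA): sum1=232, sum2=23
  after byte 2 (0xDE): sum1=199, sum2=222
  after byte 3 (0x60): sum1=40, sum2=7
Checksum = sum2·256 + sum1 = 7·256 + 40 = 1832 = 0x0728.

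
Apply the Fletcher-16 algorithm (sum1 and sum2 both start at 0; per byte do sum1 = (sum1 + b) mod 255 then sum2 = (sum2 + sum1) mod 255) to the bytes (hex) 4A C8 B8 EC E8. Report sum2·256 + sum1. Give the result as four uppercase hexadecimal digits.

Running sums (mod 255):
  after byte 0 (4A): sum1=74, sum2=74
  after byte 1 (C8): sum1=19, sum2=93
  after byte 2 (B8): sum1=203, sum2=41
  after byte 3 (EC): sum1=184, sum2=225
  after byte 4 (E8): sum1=161, sum2=131
Checksum = sum2·256 + sum1 = 131·256 + 161 = 33697 = 0x83A1.

83A1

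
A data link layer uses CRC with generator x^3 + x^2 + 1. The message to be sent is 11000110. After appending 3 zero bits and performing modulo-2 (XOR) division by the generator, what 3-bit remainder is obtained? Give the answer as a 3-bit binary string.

Append 3 zeros: 11000110000. Divide by 1101 (XOR where the leading bit is 1):
  pos 0: 1100 XOR 1101 = 0001
  pos 3: 1011 XOR 1101 = 0110
  pos 4: 1100 XOR 1101 = 0001
  pos 7: 1000 XOR 1101 = 0101
Remainder (last 3 bits) = 101. This is the CRC / FCS.

101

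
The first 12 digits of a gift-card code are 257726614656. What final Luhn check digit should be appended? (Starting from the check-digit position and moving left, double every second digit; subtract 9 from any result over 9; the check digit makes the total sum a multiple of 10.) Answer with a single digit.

7

Partial digits right→left: 6 5 6 4 1 6 6 2 7 7 5 2
Double every second digit counting from the check-digit position (so the 1st, 3rd, 5th, ... of the partial from the right).
  doubled (with −9 where >9): 3 3 2 3 5 1 → sum 17
  kept as-is: 5 4 6 2 7 2 → sum 26
Total = 17 + 26 = 43.
Check digit = (10 − (43 mod 10)) mod 10 = 7.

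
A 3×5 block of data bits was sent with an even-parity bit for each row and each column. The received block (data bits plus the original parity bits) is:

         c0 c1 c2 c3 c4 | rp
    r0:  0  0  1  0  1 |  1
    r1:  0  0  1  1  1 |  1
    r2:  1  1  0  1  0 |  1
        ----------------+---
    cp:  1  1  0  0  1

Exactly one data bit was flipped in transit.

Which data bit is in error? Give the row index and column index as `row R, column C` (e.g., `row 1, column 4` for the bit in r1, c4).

Recompute each row's even parity and compare to rp:
  r0: data parity 0, sent rp 1 → mismatch
  r1: data parity 1, sent rp 1 → ok
  r2: data parity 1, sent rp 1 → ok
Recompute each column's even parity and compare to cp:
  c0: data parity 1, sent cp 1 → ok
  c1: data parity 1, sent cp 1 → ok
  c2: data parity 0, sent cp 0 → ok
  c3: data parity 0, sent cp 0 → ok
  c4: data parity 0, sent cp 1 → mismatch
Exactly one row (r0) and one column (c4) fail → the flipped bit is at their intersection.

row 0, column 4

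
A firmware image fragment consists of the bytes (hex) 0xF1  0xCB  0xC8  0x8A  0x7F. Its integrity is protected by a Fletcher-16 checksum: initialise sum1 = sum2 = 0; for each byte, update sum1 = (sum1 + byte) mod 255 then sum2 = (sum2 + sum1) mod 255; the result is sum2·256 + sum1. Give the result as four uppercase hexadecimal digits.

D790

Running sums (mod 255):
  after byte 0 (0xF1): sum1=241, sum2=241
  after byte 1 (0xCB): sum1=189, sum2=175
  after byte 2 (0xC8): sum1=134, sum2=54
  after byte 3 (0x8A): sum1=17, sum2=71
  after byte 4 (0x7F): sum1=144, sum2=215
Checksum = sum2·256 + sum1 = 215·256 + 144 = 55184 = 0xD790.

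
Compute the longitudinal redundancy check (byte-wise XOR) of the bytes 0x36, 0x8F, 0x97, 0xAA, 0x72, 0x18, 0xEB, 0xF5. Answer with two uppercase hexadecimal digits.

F0

XOR the bytes together:
  start with 0x36
  0x36 ⊕ 0x8F = 0xB9
  0xB9 ⊕ 0x97 = 0x2E
  0x2E ⊕ 0xAA = 0x84
  0x84 ⊕ 0x72 = 0xF6
  0xF6 ⊕ 0x18 = 0xEE
  0xEE ⊕ 0xEB = 0x05
  0x05 ⊕ 0xF5 = 0xF0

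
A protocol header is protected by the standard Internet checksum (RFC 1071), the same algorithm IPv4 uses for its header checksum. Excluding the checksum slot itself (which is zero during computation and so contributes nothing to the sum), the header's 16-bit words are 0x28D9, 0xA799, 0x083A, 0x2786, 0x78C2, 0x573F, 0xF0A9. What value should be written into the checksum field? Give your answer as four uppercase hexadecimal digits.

3F21

One's-complement addition (fold any carry out of bit 15 back into bit 0):
  0x28D9 + 0xA799 = 0x0D072
  0xD072 + 0x083A = 0x0D8AC
  0xD8AC + 0x2786 = 0x10032 → wrap carry → 0x0033
  0x0033 + 0x78C2 = 0x078F5
  0x78F5 + 0x573F = 0x0D034
  0xD034 + 0xF0A9 = 0x1C0DD → wrap carry → 0xC0DE
One's-complement sum = 0xC0DE.
Checksum = ~0xC0DE & 0xFFFF = 0x3F21.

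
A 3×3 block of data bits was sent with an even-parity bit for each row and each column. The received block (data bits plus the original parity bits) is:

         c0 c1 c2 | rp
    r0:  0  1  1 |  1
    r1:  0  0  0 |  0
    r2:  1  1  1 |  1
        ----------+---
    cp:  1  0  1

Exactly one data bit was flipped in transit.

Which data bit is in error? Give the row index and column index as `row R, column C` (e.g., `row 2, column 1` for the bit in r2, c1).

row 0, column 2

Recompute each row's even parity and compare to rp:
  r0: data parity 0, sent rp 1 → mismatch
  r1: data parity 0, sent rp 0 → ok
  r2: data parity 1, sent rp 1 → ok
Recompute each column's even parity and compare to cp:
  c0: data parity 1, sent cp 1 → ok
  c1: data parity 0, sent cp 0 → ok
  c2: data parity 0, sent cp 1 → mismatch
Exactly one row (r0) and one column (c2) fail → the flipped bit is at their intersection.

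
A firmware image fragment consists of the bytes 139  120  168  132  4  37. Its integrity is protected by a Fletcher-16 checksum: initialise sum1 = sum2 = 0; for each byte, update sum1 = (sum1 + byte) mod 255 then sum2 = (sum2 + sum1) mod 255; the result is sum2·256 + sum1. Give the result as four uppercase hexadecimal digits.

FC5A

Running sums (mod 255):
  after byte 0 (139): sum1=139, sum2=139
  after byte 1 (120): sum1=4, sum2=143
  after byte 2 (168): sum1=172, sum2=60
  after byte 3 (132): sum1=49, sum2=109
  after byte 4 (4): sum1=53, sum2=162
  after byte 5 (37): sum1=90, sum2=252
Checksum = sum2·256 + sum1 = 252·256 + 90 = 64602 = 0xFC5A.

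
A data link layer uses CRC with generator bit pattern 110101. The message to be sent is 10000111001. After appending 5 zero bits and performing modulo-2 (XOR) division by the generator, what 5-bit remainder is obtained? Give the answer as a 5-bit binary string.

11100

Append 5 zeros: 1000011100100000. Divide by 110101 (XOR where the leading bit is 1):
  pos 0: 100001 XOR 110101 = 010100
  pos 1: 101001 XOR 110101 = 011100
  pos 2: 111001 XOR 110101 = 001100
  pos 4: 110000 XOR 110101 = 000101
  pos 7: 101100 XOR 110101 = 011001
  pos 8: 110010 XOR 110101 = 000111
Remainder (last 5 bits) = 11100. This is the CRC / FCS.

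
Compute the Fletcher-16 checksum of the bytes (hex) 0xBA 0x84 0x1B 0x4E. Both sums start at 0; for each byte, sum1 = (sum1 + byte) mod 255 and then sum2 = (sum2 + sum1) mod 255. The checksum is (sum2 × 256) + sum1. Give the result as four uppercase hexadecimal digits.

FCA8

Running sums (mod 255):
  after byte 0 (0xBA): sum1=186, sum2=186
  after byte 1 (0x84): sum1=63, sum2=249
  after byte 2 (0x1B): sum1=90, sum2=84
  after byte 3 (0x4E): sum1=168, sum2=252
Checksum = sum2·256 + sum1 = 252·256 + 168 = 64680 = 0xFCA8.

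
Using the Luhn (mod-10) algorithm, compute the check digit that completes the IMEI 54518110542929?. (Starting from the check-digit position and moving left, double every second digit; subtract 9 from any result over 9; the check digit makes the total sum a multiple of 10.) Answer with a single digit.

4

Partial digits right→left: 9 2 9 2 4 5 0 1 1 8 1 5 4 5
Double every second digit counting from the check-digit position (so the 1st, 3rd, 5th, ... of the partial from the right).
  doubled (with −9 where >9): 9 9 8 0 2 2 8 → sum 38
  kept as-is: 2 2 5 1 8 5 5 → sum 28
Total = 38 + 28 = 66.
Check digit = (10 − (66 mod 10)) mod 10 = 4.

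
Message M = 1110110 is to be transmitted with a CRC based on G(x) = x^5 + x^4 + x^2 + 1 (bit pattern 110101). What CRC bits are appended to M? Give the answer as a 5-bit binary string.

Append 5 zeros: 111011000000. Divide by 110101 (XOR where the leading bit is 1):
  pos 0: 111011 XOR 110101 = 001110
  pos 2: 111000 XOR 110101 = 001101
  pos 4: 110100 XOR 110101 = 000001
Remainder (last 5 bits) = 00100. This is the CRC / FCS.

00100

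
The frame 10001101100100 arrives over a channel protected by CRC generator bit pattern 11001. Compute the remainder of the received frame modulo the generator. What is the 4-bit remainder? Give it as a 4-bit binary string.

1101

Modulo-2 division of 10001101100100 by 11001:
  pos 0: 10001 XOR 11001 = 01000
  pos 1: 10001 XOR 11001 = 01000
  pos 2: 10000 XOR 11001 = 01001
  pos 3: 10011 XOR 11001 = 01010
  pos 4: 10101 XOR 11001 = 01100
  pos 5: 11000 XOR 11001 = 00001
  pos 9: 10100 XOR 11001 = 01101
Remainder = 1101 (nonzero — an error is detected).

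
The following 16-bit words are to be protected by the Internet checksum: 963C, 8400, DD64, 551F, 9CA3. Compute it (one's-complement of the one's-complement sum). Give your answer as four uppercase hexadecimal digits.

169B

One's-complement addition (fold any carry out of bit 15 back into bit 0):
  0x963C + 0x8400 = 0x11A3C → wrap carry → 0x1A3D
  0x1A3D + 0xDD64 = 0x0F7A1
  0xF7A1 + 0x551F = 0x14CC0 → wrap carry → 0x4CC1
  0x4CC1 + 0x9CA3 = 0x0E964
One's-complement sum = 0xE964.
Checksum = ~0xE964 & 0xFFFF = 0x169B.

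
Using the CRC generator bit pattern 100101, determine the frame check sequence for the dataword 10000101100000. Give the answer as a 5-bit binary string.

Append 5 zeros: 1000010110000000000. Divide by 100101 (XOR where the leading bit is 1):
  pos 0: 100001 XOR 100101 = 000100
  pos 3: 100011 XOR 100101 = 000110
  pos 6: 110000 XOR 100101 = 010101
  pos 7: 101010 XOR 100101 = 001111
  pos 9: 111100 XOR 100101 = 011001
  pos 10: 110010 XOR 100101 = 010111
  pos 11: 101110 XOR 100101 = 001011
  pos 13: 101100 XOR 100101 = 001001
Remainder (last 5 bits) = 01001. This is the CRC / FCS.

01001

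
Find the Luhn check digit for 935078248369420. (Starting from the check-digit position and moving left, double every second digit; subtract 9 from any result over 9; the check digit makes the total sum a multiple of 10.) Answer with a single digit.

4

Partial digits right→left: 0 2 4 9 6 3 8 4 2 8 7 0 5 3 9
Double every second digit counting from the check-digit position (so the 1st, 3rd, 5th, ... of the partial from the right).
  doubled (with −9 where >9): 0 8 3 7 4 5 1 9 → sum 37
  kept as-is: 2 9 3 4 8 0 3 → sum 29
Total = 37 + 29 = 66.
Check digit = (10 − (66 mod 10)) mod 10 = 4.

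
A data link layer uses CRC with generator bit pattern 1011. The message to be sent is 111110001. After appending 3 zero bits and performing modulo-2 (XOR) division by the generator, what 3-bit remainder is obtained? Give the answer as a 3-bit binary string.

001

Append 3 zeros: 111110001000. Divide by 1011 (XOR where the leading bit is 1):
  pos 0: 1111 XOR 1011 = 0100
  pos 1: 1001 XOR 1011 = 0010
  pos 3: 1000 XOR 1011 = 0011
  pos 5: 1101 XOR 1011 = 0110
  pos 6: 1100 XOR 1011 = 0111
  pos 7: 1110 XOR 1011 = 0101
  pos 8: 1010 XOR 1011 = 0001
Remainder (last 3 bits) = 001. This is the CRC / FCS.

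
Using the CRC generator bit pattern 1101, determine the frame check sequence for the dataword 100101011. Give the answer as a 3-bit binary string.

001

Append 3 zeros: 100101011000. Divide by 1101 (XOR where the leading bit is 1):
  pos 0: 1001 XOR 1101 = 0100
  pos 1: 1000 XOR 1101 = 0101
  pos 2: 1011 XOR 1101 = 0110
  pos 3: 1100 XOR 1101 = 0001
  pos 6: 1110 XOR 1101 = 0011
  pos 8: 1100 XOR 1101 = 0001
Remainder (last 3 bits) = 001. This is the CRC / FCS.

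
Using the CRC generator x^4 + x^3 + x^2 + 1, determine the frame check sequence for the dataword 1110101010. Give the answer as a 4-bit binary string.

Append 4 zeros: 11101010100000. Divide by 11101 (XOR where the leading bit is 1):
  pos 0: 11101 XOR 11101 = 00000
  pos 6: 10100 XOR 11101 = 01001
  pos 7: 10010 XOR 11101 = 01111
  pos 8: 11110 XOR 11101 = 00011
Remainder (last 4 bits) = 0110. This is the CRC / FCS.

0110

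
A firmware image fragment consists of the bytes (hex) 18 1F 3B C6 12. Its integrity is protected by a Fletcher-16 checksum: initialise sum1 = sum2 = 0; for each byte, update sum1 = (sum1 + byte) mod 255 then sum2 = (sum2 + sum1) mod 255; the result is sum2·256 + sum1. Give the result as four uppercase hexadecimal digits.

464B

Running sums (mod 255):
  after byte 0 (18): sum1=24, sum2=24
  after byte 1 (1F): sum1=55, sum2=79
  after byte 2 (3B): sum1=114, sum2=193
  after byte 3 (C6): sum1=57, sum2=250
  after byte 4 (12): sum1=75, sum2=70
Checksum = sum2·256 + sum1 = 70·256 + 75 = 17995 = 0x464B.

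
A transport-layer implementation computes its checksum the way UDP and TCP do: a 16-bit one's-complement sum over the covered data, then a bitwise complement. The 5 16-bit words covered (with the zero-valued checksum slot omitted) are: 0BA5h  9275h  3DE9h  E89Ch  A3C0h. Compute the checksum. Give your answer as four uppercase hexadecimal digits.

One's-complement addition (fold any carry out of bit 15 back into bit 0):
  0x0BA5 + 0x9275 = 0x09E1A
  0x9E1A + 0x3DE9 = 0x0DC03
  0xDC03 + 0xE89C = 0x1C49F → wrap carry → 0xC4A0
  0xC4A0 + 0xA3C0 = 0x16860 → wrap carry → 0x6861
One's-complement sum = 0x6861.
Checksum = ~0x6861 & 0xFFFF = 0x979E.

979E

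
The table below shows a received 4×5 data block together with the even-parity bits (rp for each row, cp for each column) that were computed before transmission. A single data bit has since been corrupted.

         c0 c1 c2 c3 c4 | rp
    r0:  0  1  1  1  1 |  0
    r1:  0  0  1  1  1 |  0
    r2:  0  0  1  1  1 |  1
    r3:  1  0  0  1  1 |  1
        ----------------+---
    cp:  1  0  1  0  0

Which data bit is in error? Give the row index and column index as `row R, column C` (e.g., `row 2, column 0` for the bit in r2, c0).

Recompute each row's even parity and compare to rp:
  r0: data parity 0, sent rp 0 → ok
  r1: data parity 1, sent rp 0 → mismatch
  r2: data parity 1, sent rp 1 → ok
  r3: data parity 1, sent rp 1 → ok
Recompute each column's even parity and compare to cp:
  c0: data parity 1, sent cp 1 → ok
  c1: data parity 1, sent cp 0 → mismatch
  c2: data parity 1, sent cp 1 → ok
  c3: data parity 0, sent cp 0 → ok
  c4: data parity 0, sent cp 0 → ok
Exactly one row (r1) and one column (c1) fail → the flipped bit is at their intersection.

row 1, column 1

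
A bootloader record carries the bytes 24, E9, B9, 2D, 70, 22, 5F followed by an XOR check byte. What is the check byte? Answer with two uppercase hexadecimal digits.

54

XOR the bytes together:
  start with 0x24
  0x24 ⊕ 0xE9 = 0xCD
  0xCD ⊕ 0xB9 = 0x74
  0x74 ⊕ 0x2D = 0x59
  0x59 ⊕ 0x70 = 0x29
  0x29 ⊕ 0x22 = 0x0B
  0x0B ⊕ 0x5F = 0x54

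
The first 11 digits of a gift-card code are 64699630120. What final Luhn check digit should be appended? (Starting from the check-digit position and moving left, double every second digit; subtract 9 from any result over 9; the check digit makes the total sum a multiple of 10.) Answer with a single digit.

6

Partial digits right→left: 0 2 1 0 3 6 9 9 6 4 6
Double every second digit counting from the check-digit position (so the 1st, 3rd, 5th, ... of the partial from the right).
  doubled (with −9 where >9): 0 2 6 9 3 3 → sum 23
  kept as-is: 2 0 6 9 4 → sum 21
Total = 23 + 21 = 44.
Check digit = (10 − (44 mod 10)) mod 10 = 6.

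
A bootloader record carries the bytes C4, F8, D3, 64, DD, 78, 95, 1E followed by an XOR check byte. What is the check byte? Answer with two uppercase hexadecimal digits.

XOR the bytes together:
  start with 0xC4
  0xC4 ⊕ 0xF8 = 0x3C
  0x3C ⊕ 0xD3 = 0xEF
  0xEF ⊕ 0x64 = 0x8B
  0x8B ⊕ 0xDD = 0x56
  0x56 ⊕ 0x78 = 0x2E
  0x2E ⊕ 0x95 = 0xBB
  0xBB ⊕ 0x1E = 0xA5

A5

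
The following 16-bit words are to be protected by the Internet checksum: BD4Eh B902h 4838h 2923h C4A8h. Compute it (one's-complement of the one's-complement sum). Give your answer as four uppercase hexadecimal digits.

One's-complement addition (fold any carry out of bit 15 back into bit 0):
  0xBD4E + 0xB902 = 0x17650 → wrap carry → 0x7651
  0x7651 + 0x4838 = 0x0BE89
  0xBE89 + 0x2923 = 0x0E7AC
  0xE7AC + 0xC4A8 = 0x1AC54 → wrap carry → 0xAC55
One's-complement sum = 0xAC55.
Checksum = ~0xAC55 & 0xFFFF = 0x53AA.

53AA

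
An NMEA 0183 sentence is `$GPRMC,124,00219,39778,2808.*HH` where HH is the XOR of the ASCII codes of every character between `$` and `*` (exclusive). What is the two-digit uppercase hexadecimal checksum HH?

58

XOR the ASCII codes of the payload characters:
  'G' = 0x47 → acc = 0x47
  'P' = 0x50 → acc = 0x17
  'R' = 0x52 → acc = 0x45
  'M' = 0x4D → acc = 0x08
  'C' = 0x43 → acc = 0x4B
  ',' = 0x2C → acc = 0x67
  '1' = 0x31 → acc = 0x56
  '2' = 0x32 → acc = 0x64
  '4' = 0x34 → acc = 0x50
  ',' = 0x2C → acc = 0x7C
  '0' = 0x30 → acc = 0x4C
  '0' = 0x30 → acc = 0x7C
  '2' = 0x32 → acc = 0x4E
  '1' = 0x31 → acc = 0x7F
  '9' = 0x39 → acc = 0x46
  ',' = 0x2C → acc = 0x6A
  '3' = 0x33 → acc = 0x59
  '9' = 0x39 → acc = 0x60
  '7' = 0x37 → acc = 0x57
  '7' = 0x37 → acc = 0x60
  '8' = 0x38 → acc = 0x58
  ',' = 0x2C → acc = 0x74
  '2' = 0x32 → acc = 0x46
  '8' = 0x38 → acc = 0x7E
  '0' = 0x30 → acc = 0x4E
  '8' = 0x38 → acc = 0x76
  '.' = 0x2E → acc = 0x58
Checksum = 0x58.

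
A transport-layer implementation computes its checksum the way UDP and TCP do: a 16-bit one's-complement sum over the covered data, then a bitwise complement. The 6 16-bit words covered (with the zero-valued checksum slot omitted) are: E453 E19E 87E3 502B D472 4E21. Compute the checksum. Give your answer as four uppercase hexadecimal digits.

One's-complement addition (fold any carry out of bit 15 back into bit 0):
  0xE453 + 0xE19E = 0x1C5F1 → wrap carry → 0xC5F2
  0xC5F2 + 0x87E3 = 0x14DD5 → wrap carry → 0x4DD6
  0x4DD6 + 0x502B = 0x09E01
  0x9E01 + 0xD472 = 0x17273 → wrap carry → 0x7274
  0x7274 + 0x4E21 = 0x0C095
One's-complement sum = 0xC095.
Checksum = ~0xC095 & 0xFFFF = 0x3F6A.

3F6A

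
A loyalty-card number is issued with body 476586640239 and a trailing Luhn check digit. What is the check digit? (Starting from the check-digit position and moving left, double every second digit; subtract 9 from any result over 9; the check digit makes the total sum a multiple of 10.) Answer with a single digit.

Partial digits right→left: 9 3 2 0 4 6 6 8 5 6 7 4
Double every second digit counting from the check-digit position (so the 1st, 3rd, 5th, ... of the partial from the right).
  doubled (with −9 where >9): 9 4 8 3 1 5 → sum 30
  kept as-is: 3 0 6 8 6 4 → sum 27
Total = 30 + 27 = 57.
Check digit = (10 − (57 mod 10)) mod 10 = 3.

3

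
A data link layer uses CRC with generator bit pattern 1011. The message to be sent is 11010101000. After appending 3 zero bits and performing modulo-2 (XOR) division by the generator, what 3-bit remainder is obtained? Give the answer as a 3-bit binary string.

Append 3 zeros: 11010101000000. Divide by 1011 (XOR where the leading bit is 1):
  pos 0: 1101 XOR 1011 = 0110
  pos 1: 1100 XOR 1011 = 0111
  pos 2: 1111 XOR 1011 = 0100
  pos 3: 1000 XOR 1011 = 0011
  pos 5: 1110 XOR 1011 = 0101
  pos 6: 1010 XOR 1011 = 0001
  pos 9: 1000 XOR 1011 = 0011
Remainder (last 3 bits) = 110. This is the CRC / FCS.

110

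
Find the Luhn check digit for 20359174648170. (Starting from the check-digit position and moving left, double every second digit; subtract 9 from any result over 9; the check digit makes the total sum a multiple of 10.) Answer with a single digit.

7

Partial digits right→left: 0 7 1 8 4 6 4 7 1 9 5 3 0 2
Double every second digit counting from the check-digit position (so the 1st, 3rd, 5th, ... of the partial from the right).
  doubled (with −9 where >9): 0 2 8 8 2 1 0 → sum 21
  kept as-is: 7 8 6 7 9 3 2 → sum 42
Total = 21 + 42 = 63.
Check digit = (10 − (63 mod 10)) mod 10 = 7.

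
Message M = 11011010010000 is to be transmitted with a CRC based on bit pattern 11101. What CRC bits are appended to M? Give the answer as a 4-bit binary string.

1100

Append 4 zeros: 110110100100000000. Divide by 11101 (XOR where the leading bit is 1):
  pos 0: 11011 XOR 11101 = 00110
  pos 2: 11001 XOR 11101 = 00100
  pos 4: 10000 XOR 11101 = 01101
  pos 5: 11011 XOR 11101 = 00110
  pos 7: 11000 XOR 11101 = 00101
  pos 9: 10100 XOR 11101 = 01001
  pos 10: 10010 XOR 11101 = 01111
  pos 11: 11110 XOR 11101 = 00011
Remainder (last 4 bits) = 1100. This is the CRC / FCS.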